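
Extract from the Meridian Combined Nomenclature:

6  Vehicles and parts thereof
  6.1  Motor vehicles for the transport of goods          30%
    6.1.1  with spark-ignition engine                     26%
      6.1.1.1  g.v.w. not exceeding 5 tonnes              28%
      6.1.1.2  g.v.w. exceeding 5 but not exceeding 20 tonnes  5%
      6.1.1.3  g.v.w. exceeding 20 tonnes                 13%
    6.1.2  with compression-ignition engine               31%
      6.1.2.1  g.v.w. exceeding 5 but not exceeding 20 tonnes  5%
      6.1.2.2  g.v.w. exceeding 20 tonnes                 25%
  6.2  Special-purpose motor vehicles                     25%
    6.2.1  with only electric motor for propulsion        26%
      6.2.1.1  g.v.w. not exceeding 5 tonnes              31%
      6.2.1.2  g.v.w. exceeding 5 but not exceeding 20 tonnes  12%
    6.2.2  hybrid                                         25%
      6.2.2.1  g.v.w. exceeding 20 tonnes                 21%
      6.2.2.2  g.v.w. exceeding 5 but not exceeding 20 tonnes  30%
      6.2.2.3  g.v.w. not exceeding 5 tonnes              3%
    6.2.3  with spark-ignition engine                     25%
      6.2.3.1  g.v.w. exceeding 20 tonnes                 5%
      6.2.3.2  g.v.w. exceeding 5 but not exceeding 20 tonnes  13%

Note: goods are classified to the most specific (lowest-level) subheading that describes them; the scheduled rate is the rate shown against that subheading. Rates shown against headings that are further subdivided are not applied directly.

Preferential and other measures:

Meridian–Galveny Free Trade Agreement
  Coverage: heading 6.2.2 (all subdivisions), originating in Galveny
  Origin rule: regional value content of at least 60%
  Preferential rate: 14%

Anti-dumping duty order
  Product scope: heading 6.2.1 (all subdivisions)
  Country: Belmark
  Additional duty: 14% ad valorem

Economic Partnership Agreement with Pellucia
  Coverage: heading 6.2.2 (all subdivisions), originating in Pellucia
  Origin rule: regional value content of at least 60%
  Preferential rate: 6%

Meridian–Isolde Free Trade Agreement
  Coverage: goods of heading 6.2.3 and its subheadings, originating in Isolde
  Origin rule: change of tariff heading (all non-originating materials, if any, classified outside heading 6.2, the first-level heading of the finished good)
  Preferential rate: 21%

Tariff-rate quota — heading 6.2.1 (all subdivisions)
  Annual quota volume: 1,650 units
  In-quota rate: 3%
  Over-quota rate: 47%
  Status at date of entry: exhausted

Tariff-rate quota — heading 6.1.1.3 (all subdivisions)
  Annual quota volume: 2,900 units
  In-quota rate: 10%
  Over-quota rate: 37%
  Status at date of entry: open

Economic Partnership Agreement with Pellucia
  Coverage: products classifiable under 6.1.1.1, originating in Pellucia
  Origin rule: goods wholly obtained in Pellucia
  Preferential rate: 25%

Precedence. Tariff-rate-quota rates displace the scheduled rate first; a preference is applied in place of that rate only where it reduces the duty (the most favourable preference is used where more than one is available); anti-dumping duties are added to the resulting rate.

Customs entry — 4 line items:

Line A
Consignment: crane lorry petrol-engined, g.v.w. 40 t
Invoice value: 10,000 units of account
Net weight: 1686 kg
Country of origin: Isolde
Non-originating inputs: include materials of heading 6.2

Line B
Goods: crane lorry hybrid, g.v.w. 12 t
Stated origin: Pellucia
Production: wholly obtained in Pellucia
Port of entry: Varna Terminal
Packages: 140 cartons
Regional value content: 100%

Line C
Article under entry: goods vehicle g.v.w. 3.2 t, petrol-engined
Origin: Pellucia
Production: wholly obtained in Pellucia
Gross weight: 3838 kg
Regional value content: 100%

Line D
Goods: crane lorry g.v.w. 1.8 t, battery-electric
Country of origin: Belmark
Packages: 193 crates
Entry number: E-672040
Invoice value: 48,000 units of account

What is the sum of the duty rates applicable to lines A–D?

Line A: crane lorry → 6.2; petrol-engined → 6.2.3; g.v.w. 40 t → 6.2.3.1. Scheduled 5%. Isolde agreement on 6.2.3: CTH not met. → 5%.
Line B: crane lorry → 6.2; hybrid → 6.2.2; g.v.w. 12 t → 6.2.2.2. Scheduled 30%. Pellucia agreement on 6.2.2: RVC ≥ 60% → 6% available; Pellucia agreement on 6.1.1.1: 6.2.2.2 not covered; preferential 6%. → 6%.
Line C: goods vehicle → 6.1; petrol-engined → 6.1.1; g.v.w. 3.2 t → 6.1.1.1. Scheduled 28%. Pellucia agreement on 6.2.2: 6.1.1.1 not covered; Pellucia agreement on 6.1.1.1: wholly obtained → 25% available; preferential 25%. → 25%.
Line D: crane lorry → 6.2; battery-electric → 6.2.1; g.v.w. 1.8 t → 6.2.1.1. Scheduled 31%. quota on 6.2.1 exhausted → over-quota 47%; anti-dumping (Belmark, 6.2.1): +14%; total 47% + 14% = 61%. → 61%.
Sum: 5% + 6% + 25% + 61% = 97%.

97%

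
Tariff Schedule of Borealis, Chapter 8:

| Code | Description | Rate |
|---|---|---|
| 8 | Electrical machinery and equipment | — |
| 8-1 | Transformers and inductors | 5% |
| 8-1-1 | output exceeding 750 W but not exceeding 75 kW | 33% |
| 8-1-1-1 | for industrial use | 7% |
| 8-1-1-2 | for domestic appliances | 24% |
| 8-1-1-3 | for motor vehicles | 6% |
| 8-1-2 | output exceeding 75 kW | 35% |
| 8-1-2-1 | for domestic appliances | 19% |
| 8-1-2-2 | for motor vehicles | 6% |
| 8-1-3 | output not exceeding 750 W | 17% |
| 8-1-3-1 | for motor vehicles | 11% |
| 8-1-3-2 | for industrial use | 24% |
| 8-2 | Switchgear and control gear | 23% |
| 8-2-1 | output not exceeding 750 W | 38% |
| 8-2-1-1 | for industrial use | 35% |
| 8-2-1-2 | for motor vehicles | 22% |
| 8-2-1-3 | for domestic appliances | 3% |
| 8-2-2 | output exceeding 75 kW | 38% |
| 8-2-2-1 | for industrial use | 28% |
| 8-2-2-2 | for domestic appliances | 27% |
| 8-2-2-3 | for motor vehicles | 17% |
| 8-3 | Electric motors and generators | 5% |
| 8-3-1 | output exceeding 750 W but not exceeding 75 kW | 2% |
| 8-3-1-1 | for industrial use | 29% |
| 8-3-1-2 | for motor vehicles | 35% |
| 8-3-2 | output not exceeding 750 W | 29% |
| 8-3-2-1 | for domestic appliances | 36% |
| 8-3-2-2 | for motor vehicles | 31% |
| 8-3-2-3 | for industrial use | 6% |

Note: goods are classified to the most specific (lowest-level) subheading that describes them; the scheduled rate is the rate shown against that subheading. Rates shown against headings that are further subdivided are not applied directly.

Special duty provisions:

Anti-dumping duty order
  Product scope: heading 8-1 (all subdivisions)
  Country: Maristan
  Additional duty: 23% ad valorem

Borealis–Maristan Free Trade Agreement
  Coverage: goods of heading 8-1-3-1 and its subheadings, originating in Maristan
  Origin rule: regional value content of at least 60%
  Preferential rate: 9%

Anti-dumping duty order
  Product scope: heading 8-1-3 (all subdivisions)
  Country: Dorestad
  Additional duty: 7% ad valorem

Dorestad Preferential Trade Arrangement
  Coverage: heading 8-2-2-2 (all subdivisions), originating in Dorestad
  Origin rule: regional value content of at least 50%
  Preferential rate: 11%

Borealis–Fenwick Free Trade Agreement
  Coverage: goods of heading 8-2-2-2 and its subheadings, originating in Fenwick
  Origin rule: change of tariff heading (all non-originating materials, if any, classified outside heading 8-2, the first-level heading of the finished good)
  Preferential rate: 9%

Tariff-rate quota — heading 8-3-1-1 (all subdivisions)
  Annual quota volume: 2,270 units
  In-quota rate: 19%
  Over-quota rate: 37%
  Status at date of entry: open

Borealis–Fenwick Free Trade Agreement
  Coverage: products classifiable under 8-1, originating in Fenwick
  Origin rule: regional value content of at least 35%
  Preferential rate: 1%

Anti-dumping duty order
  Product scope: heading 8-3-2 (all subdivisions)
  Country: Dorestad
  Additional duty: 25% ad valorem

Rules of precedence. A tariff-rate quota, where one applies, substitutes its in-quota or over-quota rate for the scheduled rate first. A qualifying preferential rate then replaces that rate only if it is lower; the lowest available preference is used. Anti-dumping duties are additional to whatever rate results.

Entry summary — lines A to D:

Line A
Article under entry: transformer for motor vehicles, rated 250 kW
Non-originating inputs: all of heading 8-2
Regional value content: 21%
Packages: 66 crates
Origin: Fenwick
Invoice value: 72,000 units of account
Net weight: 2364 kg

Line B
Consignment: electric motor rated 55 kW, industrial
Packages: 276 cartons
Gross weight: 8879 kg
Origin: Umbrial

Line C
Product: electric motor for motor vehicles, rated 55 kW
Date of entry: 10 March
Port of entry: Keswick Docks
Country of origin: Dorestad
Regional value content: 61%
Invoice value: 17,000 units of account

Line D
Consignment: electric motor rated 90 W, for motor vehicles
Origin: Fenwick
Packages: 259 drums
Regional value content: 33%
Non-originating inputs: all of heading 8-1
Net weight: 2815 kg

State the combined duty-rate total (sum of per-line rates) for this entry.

91%

Line A: transformer → 8-1; rated 250 kW → 8-1-2; for motor vehicles → 8-1-2-2. Scheduled 6%. Fenwick agreement on 8-2-2-2: 8-1-2-2 not covered; Fenwick agreement on 8-1: RVC < 35%. → 6%.
Line B: electric motor → 8-3; rated 55 kW → 8-3-1; industrial → 8-3-1-1. Scheduled 29%. quota on 8-3-1-1 open → in-quota 19%. → 19%.
Line C: electric motor → 8-3; rated 55 kW → 8-3-1; for motor vehicles → 8-3-1-2. Scheduled 35%. Dorestad agreement on 8-2-2-2: 8-3-1-2 not covered. → 35%.
Line D: electric motor → 8-3; rated 90 W → 8-3-2; for motor vehicles → 8-3-2-2. Scheduled 31%. Fenwick agreement on 8-2-2-2: 8-3-2-2 not covered; Fenwick agreement on 8-1: 8-3-2-2 not covered. → 31%.
Sum: 6% + 19% + 35% + 31% = 91%.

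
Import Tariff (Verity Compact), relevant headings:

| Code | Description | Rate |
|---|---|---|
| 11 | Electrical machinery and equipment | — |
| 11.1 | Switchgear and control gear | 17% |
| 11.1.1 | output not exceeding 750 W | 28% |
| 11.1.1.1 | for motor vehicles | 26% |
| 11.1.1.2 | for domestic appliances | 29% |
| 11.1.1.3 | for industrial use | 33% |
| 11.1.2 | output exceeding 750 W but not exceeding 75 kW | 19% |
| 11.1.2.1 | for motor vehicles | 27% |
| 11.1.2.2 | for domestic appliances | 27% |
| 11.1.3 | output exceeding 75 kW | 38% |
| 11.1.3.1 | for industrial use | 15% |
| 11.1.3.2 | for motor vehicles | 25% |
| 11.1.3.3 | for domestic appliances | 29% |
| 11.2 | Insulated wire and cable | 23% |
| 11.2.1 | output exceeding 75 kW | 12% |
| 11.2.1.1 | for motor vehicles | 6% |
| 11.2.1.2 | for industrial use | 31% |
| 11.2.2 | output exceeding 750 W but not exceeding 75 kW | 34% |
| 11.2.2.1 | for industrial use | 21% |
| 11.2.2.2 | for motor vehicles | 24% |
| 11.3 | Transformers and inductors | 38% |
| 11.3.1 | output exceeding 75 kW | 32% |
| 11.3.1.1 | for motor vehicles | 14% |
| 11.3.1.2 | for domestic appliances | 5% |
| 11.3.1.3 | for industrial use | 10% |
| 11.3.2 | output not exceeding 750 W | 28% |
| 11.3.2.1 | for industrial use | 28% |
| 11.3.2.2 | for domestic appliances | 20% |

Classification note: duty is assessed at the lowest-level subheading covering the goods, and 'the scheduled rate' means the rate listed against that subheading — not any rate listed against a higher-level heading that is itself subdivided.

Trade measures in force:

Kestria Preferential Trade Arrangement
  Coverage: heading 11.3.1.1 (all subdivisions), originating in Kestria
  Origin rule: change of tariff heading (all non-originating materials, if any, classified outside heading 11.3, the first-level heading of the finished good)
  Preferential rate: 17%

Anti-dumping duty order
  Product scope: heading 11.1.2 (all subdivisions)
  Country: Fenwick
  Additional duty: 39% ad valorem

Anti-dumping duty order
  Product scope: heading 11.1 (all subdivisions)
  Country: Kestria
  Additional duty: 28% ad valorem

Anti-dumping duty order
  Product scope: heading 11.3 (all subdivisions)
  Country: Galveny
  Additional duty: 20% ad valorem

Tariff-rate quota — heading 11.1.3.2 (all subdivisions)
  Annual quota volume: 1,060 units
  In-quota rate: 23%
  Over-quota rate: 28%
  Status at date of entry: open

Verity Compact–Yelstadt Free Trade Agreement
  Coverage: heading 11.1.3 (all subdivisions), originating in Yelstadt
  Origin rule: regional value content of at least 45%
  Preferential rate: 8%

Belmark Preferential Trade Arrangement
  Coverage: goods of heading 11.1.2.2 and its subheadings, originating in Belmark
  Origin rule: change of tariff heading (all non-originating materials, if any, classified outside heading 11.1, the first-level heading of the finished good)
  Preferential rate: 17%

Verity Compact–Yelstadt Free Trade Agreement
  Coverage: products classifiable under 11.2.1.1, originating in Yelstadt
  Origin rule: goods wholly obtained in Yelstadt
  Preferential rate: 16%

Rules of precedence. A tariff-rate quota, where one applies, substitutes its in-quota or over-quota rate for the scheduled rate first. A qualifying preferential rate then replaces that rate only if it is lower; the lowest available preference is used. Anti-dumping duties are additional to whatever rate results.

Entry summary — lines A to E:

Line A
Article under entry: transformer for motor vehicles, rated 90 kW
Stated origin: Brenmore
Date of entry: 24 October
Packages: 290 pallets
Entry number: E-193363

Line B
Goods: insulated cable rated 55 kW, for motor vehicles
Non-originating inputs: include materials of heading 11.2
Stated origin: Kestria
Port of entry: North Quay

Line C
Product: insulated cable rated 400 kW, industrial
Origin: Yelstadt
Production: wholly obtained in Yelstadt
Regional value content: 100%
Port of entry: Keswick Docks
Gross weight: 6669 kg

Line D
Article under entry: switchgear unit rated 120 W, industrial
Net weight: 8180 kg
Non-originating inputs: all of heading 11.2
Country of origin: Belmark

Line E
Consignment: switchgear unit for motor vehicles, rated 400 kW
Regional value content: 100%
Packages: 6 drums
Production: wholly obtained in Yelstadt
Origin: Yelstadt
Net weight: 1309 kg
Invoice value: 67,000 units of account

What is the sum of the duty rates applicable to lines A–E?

110%

Line A: transformer → 11.3; rated 90 kW → 11.3.1; for motor vehicles → 11.3.1.1. Scheduled 14%. No special measure applies. → 14%.
Line B: insulated cable → 11.2; rated 55 kW → 11.2.2; for motor vehicles → 11.2.2.2. Scheduled 24%. Kestria agreement on 11.3.1.1: 11.2.2.2 not covered. → 24%.
Line C: insulated cable → 11.2; rated 400 kW → 11.2.1; industrial → 11.2.1.2. Scheduled 31%. Yelstadt agreement on 11.1.3: 11.2.1.2 not covered; Yelstadt agreement on 11.2.1.1: 11.2.1.2 not covered. → 31%.
Line D: switchgear unit → 11.1; rated 120 W → 11.1.1; industrial → 11.1.1.3. Scheduled 33%. Belmark agreement on 11.1.2.2: 11.1.1.3 not covered. → 33%.
Line E: switchgear unit → 11.1; rated 400 kW → 11.1.3; for motor vehicles → 11.1.3.2. Scheduled 25%. quota on 11.1.3.2 open → in-quota 23%; Yelstadt agreement on 11.1.3: RVC ≥ 45% → 8% available; Yelstadt agreement on 11.2.1.1: 11.1.3.2 not covered; preferential 8%. → 8%.
Sum: 14% + 24% + 31% + 33% + 8% = 110%.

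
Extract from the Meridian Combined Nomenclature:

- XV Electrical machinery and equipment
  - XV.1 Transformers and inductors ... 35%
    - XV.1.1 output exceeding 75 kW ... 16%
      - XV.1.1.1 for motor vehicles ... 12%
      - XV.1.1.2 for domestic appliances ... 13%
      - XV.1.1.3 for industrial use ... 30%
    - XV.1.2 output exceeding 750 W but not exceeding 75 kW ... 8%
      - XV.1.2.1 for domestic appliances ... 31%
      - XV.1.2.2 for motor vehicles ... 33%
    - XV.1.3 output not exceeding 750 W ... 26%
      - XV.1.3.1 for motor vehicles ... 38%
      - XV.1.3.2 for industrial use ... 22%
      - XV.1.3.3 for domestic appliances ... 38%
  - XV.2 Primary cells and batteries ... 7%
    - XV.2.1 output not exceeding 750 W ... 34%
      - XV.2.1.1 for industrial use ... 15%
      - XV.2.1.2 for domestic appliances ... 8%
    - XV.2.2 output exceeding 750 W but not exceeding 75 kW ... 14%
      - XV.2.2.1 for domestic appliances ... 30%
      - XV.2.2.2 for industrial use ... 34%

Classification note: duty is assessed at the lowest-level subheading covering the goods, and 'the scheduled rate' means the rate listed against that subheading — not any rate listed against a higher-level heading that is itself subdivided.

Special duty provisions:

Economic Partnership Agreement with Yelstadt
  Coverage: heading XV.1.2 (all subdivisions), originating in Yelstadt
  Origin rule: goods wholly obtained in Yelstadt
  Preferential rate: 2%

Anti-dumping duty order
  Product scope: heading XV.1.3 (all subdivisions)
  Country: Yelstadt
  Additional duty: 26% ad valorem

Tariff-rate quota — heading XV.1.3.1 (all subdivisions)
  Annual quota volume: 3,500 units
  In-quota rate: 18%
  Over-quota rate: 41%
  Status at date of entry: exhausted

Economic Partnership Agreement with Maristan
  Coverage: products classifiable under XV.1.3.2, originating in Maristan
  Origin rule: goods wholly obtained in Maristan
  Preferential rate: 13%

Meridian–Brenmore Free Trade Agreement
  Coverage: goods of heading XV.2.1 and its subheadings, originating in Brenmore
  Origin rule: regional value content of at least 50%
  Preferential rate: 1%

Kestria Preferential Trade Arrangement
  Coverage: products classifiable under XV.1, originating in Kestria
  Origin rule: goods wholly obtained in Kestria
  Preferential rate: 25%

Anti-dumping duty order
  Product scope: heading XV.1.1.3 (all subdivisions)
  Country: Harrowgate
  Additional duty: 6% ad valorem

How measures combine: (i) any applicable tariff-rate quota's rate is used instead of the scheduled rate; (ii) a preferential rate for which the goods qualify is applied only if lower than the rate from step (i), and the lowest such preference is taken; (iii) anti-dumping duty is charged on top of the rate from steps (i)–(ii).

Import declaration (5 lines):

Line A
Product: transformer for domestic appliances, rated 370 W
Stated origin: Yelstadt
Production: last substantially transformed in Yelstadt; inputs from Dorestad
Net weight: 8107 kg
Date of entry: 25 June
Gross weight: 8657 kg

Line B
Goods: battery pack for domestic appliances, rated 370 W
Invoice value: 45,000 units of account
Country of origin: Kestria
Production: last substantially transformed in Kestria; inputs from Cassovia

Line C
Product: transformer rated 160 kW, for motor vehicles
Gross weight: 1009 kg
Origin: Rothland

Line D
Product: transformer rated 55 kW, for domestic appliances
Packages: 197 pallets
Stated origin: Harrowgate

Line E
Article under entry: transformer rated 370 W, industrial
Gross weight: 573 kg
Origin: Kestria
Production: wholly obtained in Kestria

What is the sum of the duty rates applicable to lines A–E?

137%

Line A: transformer → XV.1; rated 370 W → XV.1.3; for domestic appliances → XV.1.3.3. Scheduled 38%. Yelstadt agreement on XV.1.2: XV.1.3.3 not covered; anti-dumping (Yelstadt, XV.1.3): +26%; total 38% + 26% = 64%. → 64%.
Line B: battery pack → XV.2; rated 370 W → XV.2.1; for domestic appliances → XV.2.1.2. Scheduled 8%. Kestria agreement on XV.1: XV.2.1.2 not covered. → 8%.
Line C: transformer → XV.1; rated 160 kW → XV.1.1; for motor vehicles → XV.1.1.1. Scheduled 12%. No special measure applies. → 12%.
Line D: transformer → XV.1; rated 55 kW → XV.1.2; for domestic appliances → XV.1.2.1. Scheduled 31%. No special measure applies. → 31%.
Line E: transformer → XV.1; rated 370 W → XV.1.3; industrial → XV.1.3.2. Scheduled 22%. Kestria agreement on XV.1: wholly obtained → 25% available; preference 25% not lower than 22% → no reduction. → 22%.
Sum: 64% + 8% + 12% + 31% + 22% = 137%.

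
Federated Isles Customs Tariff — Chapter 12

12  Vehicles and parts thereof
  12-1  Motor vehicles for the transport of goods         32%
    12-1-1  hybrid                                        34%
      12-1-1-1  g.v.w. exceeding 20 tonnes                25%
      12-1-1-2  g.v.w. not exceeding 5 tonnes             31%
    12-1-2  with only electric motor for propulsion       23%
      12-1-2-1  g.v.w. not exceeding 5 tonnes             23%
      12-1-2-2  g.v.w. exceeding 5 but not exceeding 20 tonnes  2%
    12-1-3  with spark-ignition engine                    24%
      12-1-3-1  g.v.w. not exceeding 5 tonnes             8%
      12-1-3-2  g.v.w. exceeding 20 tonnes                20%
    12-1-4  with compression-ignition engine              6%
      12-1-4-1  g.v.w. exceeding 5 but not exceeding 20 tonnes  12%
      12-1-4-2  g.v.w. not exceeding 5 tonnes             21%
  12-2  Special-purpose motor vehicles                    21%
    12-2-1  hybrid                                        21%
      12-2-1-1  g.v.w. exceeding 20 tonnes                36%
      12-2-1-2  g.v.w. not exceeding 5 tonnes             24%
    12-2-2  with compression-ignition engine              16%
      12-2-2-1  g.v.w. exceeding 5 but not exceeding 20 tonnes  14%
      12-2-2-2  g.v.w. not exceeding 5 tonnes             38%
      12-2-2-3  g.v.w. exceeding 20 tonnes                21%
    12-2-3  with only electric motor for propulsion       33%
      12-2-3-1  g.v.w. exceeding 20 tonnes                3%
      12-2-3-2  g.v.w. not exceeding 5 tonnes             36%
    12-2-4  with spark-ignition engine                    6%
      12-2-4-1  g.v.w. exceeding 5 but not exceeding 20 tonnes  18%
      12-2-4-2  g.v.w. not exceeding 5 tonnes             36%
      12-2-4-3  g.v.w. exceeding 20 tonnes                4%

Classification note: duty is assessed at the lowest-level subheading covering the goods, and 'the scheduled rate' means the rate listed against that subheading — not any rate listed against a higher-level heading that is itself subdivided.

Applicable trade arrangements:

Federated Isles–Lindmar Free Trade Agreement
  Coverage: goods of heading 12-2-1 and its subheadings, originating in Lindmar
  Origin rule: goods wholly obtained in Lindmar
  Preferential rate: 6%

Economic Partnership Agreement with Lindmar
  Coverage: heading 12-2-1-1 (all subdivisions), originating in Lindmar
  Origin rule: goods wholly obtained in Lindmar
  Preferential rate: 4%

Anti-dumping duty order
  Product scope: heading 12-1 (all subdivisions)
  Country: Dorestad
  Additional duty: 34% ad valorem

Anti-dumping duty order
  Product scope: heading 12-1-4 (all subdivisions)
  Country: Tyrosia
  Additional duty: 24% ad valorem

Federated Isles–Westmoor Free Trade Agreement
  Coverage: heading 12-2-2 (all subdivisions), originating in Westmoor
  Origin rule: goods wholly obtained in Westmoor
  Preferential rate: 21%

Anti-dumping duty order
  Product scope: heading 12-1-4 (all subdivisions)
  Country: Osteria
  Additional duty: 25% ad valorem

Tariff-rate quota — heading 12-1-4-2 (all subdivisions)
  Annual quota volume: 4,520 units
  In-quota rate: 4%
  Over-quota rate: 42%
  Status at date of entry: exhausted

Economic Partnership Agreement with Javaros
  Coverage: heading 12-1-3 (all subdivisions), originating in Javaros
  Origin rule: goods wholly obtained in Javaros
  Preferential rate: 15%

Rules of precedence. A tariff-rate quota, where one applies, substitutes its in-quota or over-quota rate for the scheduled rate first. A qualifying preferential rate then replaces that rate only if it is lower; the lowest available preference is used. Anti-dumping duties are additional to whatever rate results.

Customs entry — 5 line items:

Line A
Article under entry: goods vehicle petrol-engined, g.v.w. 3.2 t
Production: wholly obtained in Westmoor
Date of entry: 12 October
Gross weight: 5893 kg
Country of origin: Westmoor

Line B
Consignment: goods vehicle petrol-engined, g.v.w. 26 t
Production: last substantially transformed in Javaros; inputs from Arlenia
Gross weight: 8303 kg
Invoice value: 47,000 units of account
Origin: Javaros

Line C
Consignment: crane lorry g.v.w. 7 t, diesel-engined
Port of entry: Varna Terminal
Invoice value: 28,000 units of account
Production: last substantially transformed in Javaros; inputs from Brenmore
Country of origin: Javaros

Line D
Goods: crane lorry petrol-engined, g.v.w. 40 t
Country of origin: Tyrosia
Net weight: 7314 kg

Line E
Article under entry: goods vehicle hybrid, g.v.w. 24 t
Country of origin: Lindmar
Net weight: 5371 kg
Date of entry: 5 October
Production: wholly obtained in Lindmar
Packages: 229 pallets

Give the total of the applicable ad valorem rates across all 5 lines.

71%

Line A: goods vehicle → 12-1; petrol-engined → 12-1-3; g.v.w. 3.2 t → 12-1-3-1. Scheduled 8%. Westmoor agreement on 12-2-2: 12-1-3-1 not covered. → 8%.
Line B: goods vehicle → 12-1; petrol-engined → 12-1-3; g.v.w. 26 t → 12-1-3-2. Scheduled 20%. Javaros agreement on 12-1-3: not wholly obtained. → 20%.
Line C: crane lorry → 12-2; diesel-engined → 12-2-2; g.v.w. 7 t → 12-2-2-1. Scheduled 14%. Javaros agreement on 12-1-3: 12-2-2-1 not covered. → 14%.
Line D: crane lorry → 12-2; petrol-engined → 12-2-4; g.v.w. 40 t → 12-2-4-3. Scheduled 4%. No special measure applies. → 4%.
Line E: goods vehicle → 12-1; hybrid → 12-1-1; g.v.w. 24 t → 12-1-1-1. Scheduled 25%. Lindmar agreement on 12-2-1: 12-1-1-1 not covered; Lindmar agreement on 12-2-1-1: 12-1-1-1 not covered. → 25%.
Sum: 8% + 20% + 14% + 4% + 25% = 71%.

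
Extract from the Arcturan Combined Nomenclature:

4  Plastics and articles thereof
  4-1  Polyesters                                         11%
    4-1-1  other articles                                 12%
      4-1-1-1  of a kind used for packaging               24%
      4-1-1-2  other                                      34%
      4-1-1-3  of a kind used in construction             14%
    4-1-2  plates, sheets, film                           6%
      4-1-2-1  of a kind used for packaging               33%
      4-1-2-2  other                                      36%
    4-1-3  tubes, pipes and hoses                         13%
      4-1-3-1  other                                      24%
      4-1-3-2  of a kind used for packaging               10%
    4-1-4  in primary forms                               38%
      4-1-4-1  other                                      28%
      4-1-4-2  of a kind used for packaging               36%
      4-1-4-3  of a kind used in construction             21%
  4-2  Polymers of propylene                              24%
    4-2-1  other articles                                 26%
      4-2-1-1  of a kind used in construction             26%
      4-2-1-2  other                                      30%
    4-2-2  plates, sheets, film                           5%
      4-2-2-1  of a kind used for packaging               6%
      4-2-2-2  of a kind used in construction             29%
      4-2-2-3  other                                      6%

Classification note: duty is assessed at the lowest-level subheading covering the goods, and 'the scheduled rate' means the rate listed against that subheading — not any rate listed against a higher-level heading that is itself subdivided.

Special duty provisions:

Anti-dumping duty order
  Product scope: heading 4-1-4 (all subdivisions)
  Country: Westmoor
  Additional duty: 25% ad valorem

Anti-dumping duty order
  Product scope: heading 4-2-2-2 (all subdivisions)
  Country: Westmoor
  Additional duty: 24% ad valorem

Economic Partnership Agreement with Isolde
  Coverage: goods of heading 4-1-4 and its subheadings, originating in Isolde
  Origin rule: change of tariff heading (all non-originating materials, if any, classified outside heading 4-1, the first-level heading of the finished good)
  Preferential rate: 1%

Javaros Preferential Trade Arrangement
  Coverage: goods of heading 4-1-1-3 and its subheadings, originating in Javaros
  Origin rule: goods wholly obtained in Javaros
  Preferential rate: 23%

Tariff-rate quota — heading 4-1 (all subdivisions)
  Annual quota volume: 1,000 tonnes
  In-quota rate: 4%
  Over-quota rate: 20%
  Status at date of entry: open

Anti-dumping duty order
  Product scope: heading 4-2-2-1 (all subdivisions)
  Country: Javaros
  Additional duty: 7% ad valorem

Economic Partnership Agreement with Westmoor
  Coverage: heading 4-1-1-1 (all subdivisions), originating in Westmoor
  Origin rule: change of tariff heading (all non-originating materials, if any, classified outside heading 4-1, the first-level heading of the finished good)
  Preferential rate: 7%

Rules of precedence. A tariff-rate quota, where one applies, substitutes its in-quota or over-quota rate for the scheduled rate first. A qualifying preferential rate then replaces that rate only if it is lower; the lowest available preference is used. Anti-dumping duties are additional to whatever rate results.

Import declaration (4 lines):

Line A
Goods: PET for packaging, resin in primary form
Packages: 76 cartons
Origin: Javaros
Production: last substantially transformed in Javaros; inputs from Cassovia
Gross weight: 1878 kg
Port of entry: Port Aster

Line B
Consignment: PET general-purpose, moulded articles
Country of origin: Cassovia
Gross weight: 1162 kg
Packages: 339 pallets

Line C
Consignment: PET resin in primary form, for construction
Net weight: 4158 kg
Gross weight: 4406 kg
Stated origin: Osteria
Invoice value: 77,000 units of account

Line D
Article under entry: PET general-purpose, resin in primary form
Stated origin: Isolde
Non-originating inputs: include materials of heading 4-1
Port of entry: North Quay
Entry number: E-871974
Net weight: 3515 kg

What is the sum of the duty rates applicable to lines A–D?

Line A: PET → 4-1; resin in primary form → 4-1-4; for packaging → 4-1-4-2. Scheduled 36%. quota on 4-1 open → in-quota 4%; Javaros agreement on 4-1-1-3: 4-1-4-2 not covered. → 4%.
Line B: PET → 4-1; moulded articles → 4-1-1; general-purpose → 4-1-1-2. Scheduled 34%. quota on 4-1 open → in-quota 4%. → 4%.
Line C: PET → 4-1; resin in primary form → 4-1-4; for construction → 4-1-4-3. Scheduled 21%. quota on 4-1 open → in-quota 4%. → 4%.
Line D: PET → 4-1; resin in primary form → 4-1-4; general-purpose → 4-1-4-1. Scheduled 28%. quota on 4-1 open → in-quota 4%; Isolde agreement on 4-1-4: CTH not met. → 4%.
Sum: 4% + 4% + 4% + 4% = 16%.

16%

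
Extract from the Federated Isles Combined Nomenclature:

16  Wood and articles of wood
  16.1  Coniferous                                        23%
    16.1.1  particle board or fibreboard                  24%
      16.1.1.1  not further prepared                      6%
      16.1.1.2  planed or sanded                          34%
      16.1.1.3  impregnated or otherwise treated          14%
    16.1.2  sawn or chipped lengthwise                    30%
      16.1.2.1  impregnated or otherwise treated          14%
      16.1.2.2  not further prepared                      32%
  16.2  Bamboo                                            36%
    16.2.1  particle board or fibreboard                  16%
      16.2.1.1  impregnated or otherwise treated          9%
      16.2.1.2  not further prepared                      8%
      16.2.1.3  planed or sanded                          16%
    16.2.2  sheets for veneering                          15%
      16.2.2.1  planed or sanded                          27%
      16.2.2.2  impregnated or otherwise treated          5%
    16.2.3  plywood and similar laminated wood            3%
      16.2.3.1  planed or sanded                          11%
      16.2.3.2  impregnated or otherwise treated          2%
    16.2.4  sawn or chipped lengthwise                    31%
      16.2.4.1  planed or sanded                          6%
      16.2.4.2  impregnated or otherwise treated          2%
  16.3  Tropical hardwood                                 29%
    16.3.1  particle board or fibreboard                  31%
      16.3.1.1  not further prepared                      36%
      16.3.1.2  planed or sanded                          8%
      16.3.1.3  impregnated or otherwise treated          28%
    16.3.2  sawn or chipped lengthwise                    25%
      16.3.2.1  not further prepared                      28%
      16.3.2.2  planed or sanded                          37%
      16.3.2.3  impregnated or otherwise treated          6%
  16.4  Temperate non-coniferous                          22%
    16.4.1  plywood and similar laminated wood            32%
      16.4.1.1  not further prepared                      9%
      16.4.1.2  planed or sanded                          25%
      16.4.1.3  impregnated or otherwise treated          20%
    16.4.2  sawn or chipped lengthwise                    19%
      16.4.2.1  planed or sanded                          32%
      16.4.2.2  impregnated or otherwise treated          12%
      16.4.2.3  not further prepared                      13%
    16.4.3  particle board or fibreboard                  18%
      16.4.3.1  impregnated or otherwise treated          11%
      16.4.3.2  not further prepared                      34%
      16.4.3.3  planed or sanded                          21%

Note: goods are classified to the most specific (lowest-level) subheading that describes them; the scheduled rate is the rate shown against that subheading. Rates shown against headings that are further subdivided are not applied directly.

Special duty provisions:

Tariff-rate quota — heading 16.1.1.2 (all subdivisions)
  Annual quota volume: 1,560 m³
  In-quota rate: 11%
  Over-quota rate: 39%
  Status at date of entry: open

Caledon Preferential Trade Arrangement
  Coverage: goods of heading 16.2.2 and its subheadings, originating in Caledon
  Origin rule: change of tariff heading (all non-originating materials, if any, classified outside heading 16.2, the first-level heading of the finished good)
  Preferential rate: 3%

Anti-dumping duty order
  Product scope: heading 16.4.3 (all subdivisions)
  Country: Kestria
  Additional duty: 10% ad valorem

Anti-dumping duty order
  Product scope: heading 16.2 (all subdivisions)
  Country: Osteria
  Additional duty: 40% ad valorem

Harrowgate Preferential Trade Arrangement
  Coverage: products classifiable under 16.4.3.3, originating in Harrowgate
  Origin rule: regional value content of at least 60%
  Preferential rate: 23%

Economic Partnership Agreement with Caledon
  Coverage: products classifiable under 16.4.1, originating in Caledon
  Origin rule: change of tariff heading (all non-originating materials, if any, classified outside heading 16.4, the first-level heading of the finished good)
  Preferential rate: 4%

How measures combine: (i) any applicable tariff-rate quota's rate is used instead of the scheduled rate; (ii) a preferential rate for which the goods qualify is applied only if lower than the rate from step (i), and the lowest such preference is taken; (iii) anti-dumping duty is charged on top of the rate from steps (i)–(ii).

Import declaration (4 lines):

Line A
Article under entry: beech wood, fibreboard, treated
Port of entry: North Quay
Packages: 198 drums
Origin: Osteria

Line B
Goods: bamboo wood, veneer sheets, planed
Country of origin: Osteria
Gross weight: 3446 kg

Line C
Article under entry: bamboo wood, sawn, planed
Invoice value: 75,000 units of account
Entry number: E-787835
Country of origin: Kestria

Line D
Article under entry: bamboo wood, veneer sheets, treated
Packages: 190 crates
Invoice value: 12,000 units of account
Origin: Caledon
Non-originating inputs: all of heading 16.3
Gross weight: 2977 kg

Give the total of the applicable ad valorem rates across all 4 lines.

Line A: beech → 16.4; fibreboard → 16.4.3; treated → 16.4.3.1. Scheduled 11%. No special measure applies. → 11%.
Line B: bamboo → 16.2; veneer sheets → 16.2.2; planed → 16.2.2.1. Scheduled 27%. anti-dumping (Osteria, 16.2): +40%; total 27% + 40% = 67%. → 67%.
Line C: bamboo → 16.2; sawn → 16.2.4; planed → 16.2.4.1. Scheduled 6%. No special measure applies. → 6%.
Line D: bamboo → 16.2; veneer sheets → 16.2.2; treated → 16.2.2.2. Scheduled 5%. Caledon agreement on 16.2.2: CTH met → 3% available; Caledon agreement on 16.4.1: 16.2.2.2 not covered; preferential 3%. → 3%.
Sum: 11% + 67% + 6% + 3% = 87%.

87%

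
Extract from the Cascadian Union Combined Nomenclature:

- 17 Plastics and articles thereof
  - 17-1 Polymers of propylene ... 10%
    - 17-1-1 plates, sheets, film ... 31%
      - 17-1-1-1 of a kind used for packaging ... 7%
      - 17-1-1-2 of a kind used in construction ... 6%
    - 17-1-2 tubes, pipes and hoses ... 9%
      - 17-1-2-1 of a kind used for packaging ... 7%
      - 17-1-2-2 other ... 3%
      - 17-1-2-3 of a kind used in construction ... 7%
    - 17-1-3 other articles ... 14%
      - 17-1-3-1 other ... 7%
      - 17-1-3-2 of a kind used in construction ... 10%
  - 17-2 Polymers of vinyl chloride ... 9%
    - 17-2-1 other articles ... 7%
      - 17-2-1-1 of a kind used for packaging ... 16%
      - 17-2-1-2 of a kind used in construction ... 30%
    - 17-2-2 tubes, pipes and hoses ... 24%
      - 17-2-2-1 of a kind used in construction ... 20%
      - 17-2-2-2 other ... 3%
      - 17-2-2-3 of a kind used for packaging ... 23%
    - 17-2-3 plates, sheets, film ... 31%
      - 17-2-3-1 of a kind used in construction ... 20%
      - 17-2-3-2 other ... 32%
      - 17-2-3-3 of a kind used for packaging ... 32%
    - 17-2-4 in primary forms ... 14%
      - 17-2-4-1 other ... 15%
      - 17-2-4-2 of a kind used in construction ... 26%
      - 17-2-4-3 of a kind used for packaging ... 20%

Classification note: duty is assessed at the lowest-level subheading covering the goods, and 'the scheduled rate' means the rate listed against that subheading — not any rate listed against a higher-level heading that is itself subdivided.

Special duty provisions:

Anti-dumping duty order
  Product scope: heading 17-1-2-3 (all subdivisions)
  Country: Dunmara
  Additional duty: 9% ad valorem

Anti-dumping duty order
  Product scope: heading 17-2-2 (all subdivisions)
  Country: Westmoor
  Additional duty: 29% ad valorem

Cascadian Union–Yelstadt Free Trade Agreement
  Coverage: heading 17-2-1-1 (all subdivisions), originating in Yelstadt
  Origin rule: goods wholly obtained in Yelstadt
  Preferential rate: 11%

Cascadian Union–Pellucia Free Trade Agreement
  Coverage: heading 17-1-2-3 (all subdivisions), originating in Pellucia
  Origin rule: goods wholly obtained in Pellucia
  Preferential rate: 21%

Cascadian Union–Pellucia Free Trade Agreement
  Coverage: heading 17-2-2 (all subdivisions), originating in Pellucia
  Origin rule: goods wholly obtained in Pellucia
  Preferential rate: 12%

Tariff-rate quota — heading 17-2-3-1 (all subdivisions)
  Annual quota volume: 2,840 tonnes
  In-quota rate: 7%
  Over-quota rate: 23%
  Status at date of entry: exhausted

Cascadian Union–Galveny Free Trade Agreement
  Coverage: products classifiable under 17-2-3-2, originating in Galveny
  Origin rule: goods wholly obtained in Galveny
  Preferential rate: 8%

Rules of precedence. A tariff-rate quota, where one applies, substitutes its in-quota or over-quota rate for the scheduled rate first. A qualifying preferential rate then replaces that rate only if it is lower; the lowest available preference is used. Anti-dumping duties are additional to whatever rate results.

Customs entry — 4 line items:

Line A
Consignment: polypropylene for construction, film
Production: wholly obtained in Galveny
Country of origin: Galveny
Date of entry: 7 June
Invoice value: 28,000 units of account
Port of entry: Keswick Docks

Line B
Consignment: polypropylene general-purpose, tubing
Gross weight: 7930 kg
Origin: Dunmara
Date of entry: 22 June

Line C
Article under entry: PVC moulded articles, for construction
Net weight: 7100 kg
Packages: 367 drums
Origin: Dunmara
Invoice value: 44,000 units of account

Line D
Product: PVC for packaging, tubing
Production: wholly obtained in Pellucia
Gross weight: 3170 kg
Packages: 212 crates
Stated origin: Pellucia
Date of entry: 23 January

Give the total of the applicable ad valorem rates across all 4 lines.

51%

Line A: polypropylene → 17-1; film → 17-1-1; for construction → 17-1-1-2. Scheduled 6%. Galveny agreement on 17-2-3-2: 17-1-1-2 not covered. → 6%.
Line B: polypropylene → 17-1; tubing → 17-1-2; general-purpose → 17-1-2-2. Scheduled 3%. No special measure applies. → 3%.
Line C: PVC → 17-2; moulded articles → 17-2-1; for construction → 17-2-1-2. Scheduled 30%. No special measure applies. → 30%.
Line D: PVC → 17-2; tubing → 17-2-2; for packaging → 17-2-2-3. Scheduled 23%. Pellucia agreement on 17-1-2-3: 17-2-2-3 not covered; Pellucia agreement on 17-2-2: wholly obtained → 12% available; preferential 12%. → 12%.
Sum: 6% + 3% + 30% + 12% = 51%.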